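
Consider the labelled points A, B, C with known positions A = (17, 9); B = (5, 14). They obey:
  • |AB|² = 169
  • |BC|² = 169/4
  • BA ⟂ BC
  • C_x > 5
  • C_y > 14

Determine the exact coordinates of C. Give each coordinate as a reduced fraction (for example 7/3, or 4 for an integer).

C = (15/2, 20)

1. C_x = 15/2  [[BA ⟂ BC ⇒ 12x-5y+10=0] ∩ [|C−(5, 14)|²=169/4]]
2. C_y = 20  [[BA ⟂ BC ⇒ 12x-5y+10=0] ∩ [|C−(5, 14)|²=169/4]]
   so C = (15/2, 20)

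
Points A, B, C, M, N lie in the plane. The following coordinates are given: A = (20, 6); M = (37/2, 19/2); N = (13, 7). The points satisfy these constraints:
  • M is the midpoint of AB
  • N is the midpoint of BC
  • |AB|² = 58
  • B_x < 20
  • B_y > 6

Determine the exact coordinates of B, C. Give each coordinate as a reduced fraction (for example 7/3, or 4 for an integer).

1. B_x = 17  [B = 2·M−A = 2·(37/2, 19/2)−(20, 6)]
2. B_y = 13  [B = 2·M−A = 2·(37/2, 19/2)−(20, 6)]
   so B = (17, 13)
3. C_x = 9  [C = 2·N−B = 2·(13, 7)−(17, 13)]
4. C_y = 1  [C = 2·N−B = 2·(13, 7)−(17, 13)]
   so C = (9, 1)

B = (17, 13)
C = (9, 1)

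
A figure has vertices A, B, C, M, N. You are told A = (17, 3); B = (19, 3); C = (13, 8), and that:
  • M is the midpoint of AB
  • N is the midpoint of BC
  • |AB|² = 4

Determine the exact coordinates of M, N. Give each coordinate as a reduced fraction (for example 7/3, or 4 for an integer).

1. M_x = 18  [2·M = A+B = (17, 3)+(19, 3)]
2. M_y = 3  [2·M = A+B = (17, 3)+(19, 3)]
   so M = (18, 3)
3. N_x = 16  [2·N = B+C = (19, 3)+(13, 8)]
4. N_y = 11/2  [2·N = B+C = (19, 3)+(13, 8)]
   so N = (16, 11/2)

M = (18, 3)
N = (16, 11/2)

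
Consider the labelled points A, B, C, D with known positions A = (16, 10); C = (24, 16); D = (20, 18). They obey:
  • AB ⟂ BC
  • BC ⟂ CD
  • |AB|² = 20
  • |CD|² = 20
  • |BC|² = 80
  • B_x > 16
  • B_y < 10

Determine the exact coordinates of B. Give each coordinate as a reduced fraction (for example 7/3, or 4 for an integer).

B = (20, 8)

1. B_x = 20  [[BC ⟂ CD ⇒ 4x-2y-64=0] ∩ [|B−(16, 10)|²=20]]
2. B_y = 8  [[BC ⟂ CD ⇒ 4x-2y-64=0] ∩ [|B−(16, 10)|²=20]]
   so B = (20, 8)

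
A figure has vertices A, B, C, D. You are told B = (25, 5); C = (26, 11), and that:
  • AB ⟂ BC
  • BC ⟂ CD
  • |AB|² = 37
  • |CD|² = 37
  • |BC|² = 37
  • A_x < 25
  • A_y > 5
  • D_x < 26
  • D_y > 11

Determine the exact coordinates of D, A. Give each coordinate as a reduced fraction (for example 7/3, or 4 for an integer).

D = (20, 12)
A = (19, 6)

1. D_x = 20  [[BC ⟂ CD ⇒ 1x+6y-92=0] ∩ [|D−(26, 11)|²=37]]
2. D_y = 12  [[BC ⟂ CD ⇒ 1x+6y-92=0] ∩ [|D−(26, 11)|²=37]]
   so D = (20, 12)
3. A_x = 19  [[AB ⟂ BC ⇒ -1x-6y+55=0] ∩ [|A−(25, 5)|²=37]]
4. A_y = 6  [[AB ⟂ BC ⇒ -1x-6y+55=0] ∩ [|A−(25, 5)|²=37]]
   so A = (19, 6)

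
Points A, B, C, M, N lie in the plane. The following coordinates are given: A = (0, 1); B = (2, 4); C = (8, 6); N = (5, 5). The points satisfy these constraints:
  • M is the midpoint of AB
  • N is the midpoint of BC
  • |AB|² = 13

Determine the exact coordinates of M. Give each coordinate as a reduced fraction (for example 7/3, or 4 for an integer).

1. M_x = 1  [2·M = A+B = (0, 1)+(2, 4)]
2. M_y = 5/2  [2·M = A+B = (0, 1)+(2, 4)]
   so M = (1, 5/2)

M = (1, 5/2)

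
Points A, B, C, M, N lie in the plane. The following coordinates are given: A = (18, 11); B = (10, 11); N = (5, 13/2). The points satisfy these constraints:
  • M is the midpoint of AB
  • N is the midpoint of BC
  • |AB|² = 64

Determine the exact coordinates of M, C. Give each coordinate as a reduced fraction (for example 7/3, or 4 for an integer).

1. M_x = 14  [2·M = A+B = (18, 11)+(10, 11)]
2. M_y = 11  [2·M = A+B = (18, 11)+(10, 11)]
   so M = (14, 11)
3. C_x = 0  [C = 2·N−B = 2·(5, 13/2)−(10, 11)]
4. C_y = 2  [C = 2·N−B = 2·(5, 13/2)−(10, 11)]
   so C = (0, 2)

M = (14, 11)
C = (0, 2)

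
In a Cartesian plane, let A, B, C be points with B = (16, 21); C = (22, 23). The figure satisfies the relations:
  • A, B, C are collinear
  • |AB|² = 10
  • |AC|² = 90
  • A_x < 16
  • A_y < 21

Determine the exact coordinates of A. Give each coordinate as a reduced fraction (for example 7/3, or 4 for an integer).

A = (13, 20)

1. A_x = 13  [[A, B, C are collinear ⇒ -2x+6y-94=0] ∩ [|A−(16, 21)|²=10]]
2. A_y = 20  [[A, B, C are collinear ⇒ -2x+6y-94=0] ∩ [|A−(16, 21)|²=10]]
   so A = (13, 20)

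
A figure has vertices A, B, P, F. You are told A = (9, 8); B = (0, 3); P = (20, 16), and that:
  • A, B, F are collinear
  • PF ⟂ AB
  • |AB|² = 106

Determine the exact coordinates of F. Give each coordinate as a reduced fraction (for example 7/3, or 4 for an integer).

1. F_x = 2205/106  [[A, B, F are collinear ⇒ 5x-9y+27=0] ∩ [PF ⟂ AB ⇒ -9x-5y+260=0]]
2. F_y = 1543/106  [[A, B, F are collinear ⇒ 5x-9y+27=0] ∩ [PF ⟂ AB ⇒ -9x-5y+260=0]]
   so F = (2205/106, 1543/106)

F = (2205/106, 1543/106)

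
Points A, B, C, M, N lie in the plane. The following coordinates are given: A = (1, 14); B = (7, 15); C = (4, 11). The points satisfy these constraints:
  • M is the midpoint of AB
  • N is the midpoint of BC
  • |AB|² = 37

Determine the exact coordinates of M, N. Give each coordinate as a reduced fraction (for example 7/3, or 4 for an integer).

1. M_x = 4  [2·M = A+B = (1, 14)+(7, 15)]
2. M_y = 29/2  [2·M = A+B = (1, 14)+(7, 15)]
   so M = (4, 29/2)
3. N_x = 11/2  [2·N = B+C = (7, 15)+(4, 11)]
4. N_y = 13  [2·N = B+C = (7, 15)+(4, 11)]
   so N = (11/2, 13)

M = (4, 29/2)
N = (11/2, 13)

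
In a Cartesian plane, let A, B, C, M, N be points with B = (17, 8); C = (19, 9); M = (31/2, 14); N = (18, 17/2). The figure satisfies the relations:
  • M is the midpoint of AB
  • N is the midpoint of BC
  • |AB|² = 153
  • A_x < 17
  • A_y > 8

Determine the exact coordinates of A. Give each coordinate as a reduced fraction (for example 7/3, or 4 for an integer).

A = (14, 20)

1. A_x = 14  [A = 2·M−B = 2·(31/2, 14)−(17, 8)]
2. A_y = 20  [A = 2·M−B = 2·(31/2, 14)−(17, 8)]
   so A = (14, 20)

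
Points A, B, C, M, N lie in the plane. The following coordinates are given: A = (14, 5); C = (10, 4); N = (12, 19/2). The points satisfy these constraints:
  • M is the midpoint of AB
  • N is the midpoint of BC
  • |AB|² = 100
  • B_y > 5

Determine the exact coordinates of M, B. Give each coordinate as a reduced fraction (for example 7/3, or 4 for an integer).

M = (14, 10)
B = (14, 15)

1. B_x = 14  [B = 2·N−C = 2·(12, 19/2)−(10, 4)]
2. B_y = 15  [B = 2·N−C = 2·(12, 19/2)−(10, 4)]
   so B = (14, 15)
3. M_x = 14  [2·M = A+B = (14, 5)+(14, 15)]
4. M_y = 10  [2·M = A+B = (14, 5)+(14, 15)]
   so M = (14, 10)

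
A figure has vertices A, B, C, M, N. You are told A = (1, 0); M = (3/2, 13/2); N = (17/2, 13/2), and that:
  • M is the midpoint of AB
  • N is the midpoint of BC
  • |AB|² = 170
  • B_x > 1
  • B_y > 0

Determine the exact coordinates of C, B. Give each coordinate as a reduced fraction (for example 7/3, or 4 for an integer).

C = (15, 0)
B = (2, 13)

1. B_x = 2  [B = 2·M−A = 2·(3/2, 13/2)−(1, 0)]
2. B_y = 13  [B = 2·M−A = 2·(3/2, 13/2)−(1, 0)]
   so B = (2, 13)
3. C_x = 15  [C = 2·N−B = 2·(17/2, 13/2)−(2, 13)]
4. C_y = 0  [C = 2·N−B = 2·(17/2, 13/2)−(2, 13)]
   so C = (15, 0)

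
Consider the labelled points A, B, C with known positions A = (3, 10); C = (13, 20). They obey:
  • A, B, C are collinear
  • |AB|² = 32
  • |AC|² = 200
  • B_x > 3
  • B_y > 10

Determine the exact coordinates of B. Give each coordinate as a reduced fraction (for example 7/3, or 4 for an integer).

1. B_x = 7  [[A, B, C are collinear ⇒ 10x-10y+70=0] ∩ [|B−(3, 10)|²=32]]
2. B_y = 14  [[A, B, C are collinear ⇒ 10x-10y+70=0] ∩ [|B−(3, 10)|²=32]]
   so B = (7, 14)

B = (7, 14)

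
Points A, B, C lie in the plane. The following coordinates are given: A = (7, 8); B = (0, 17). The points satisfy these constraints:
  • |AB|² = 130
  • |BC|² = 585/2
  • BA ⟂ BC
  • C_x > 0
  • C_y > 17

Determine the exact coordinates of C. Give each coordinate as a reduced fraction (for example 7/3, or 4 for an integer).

1. C_x = 27/2  [[BA ⟂ BC ⇒ 7x-9y+153=0] ∩ [|C−(0, 17)|²=585/2]]
2. C_y = 55/2  [[BA ⟂ BC ⇒ 7x-9y+153=0] ∩ [|C−(0, 17)|²=585/2]]
   so C = (27/2, 55/2)

C = (27/2, 55/2)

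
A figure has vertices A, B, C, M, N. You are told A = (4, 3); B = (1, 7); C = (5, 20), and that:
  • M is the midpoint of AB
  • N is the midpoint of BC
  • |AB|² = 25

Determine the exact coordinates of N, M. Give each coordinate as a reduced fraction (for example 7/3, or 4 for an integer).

1. M_x = 5/2  [2·M = A+B = (4, 3)+(1, 7)]
2. M_y = 5  [2·M = A+B = (4, 3)+(1, 7)]
   so M = (5/2, 5)
3. N_x = 3  [2·N = B+C = (1, 7)+(5, 20)]
4. N_y = 27/2  [2·N = B+C = (1, 7)+(5, 20)]
   so N = (3, 27/2)

N = (3, 27/2)
M = (5/2, 5)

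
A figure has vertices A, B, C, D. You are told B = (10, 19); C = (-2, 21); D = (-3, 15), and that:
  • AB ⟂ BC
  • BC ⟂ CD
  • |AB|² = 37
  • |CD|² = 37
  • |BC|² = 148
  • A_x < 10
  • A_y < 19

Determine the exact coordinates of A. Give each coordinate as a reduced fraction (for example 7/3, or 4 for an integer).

1. A_x = 9  [[AB ⟂ BC ⇒ 12x-2y-82=0] ∩ [|A−(10, 19)|²=37]]
2. A_y = 13  [[AB ⟂ BC ⇒ 12x-2y-82=0] ∩ [|A−(10, 19)|²=37]]
   so A = (9, 13)

A = (9, 13)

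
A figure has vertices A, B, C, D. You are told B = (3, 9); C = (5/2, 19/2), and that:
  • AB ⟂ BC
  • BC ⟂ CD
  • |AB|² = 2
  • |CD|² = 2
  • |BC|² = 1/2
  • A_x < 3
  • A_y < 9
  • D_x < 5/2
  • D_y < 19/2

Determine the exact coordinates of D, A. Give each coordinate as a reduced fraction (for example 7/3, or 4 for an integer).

1. D_x = 3/2  [[BC ⟂ CD ⇒ -1/2x+1/2y-7/2=0] ∩ [|D−(5/2, 19/2)|²=2]]
2. D_y = 17/2  [[BC ⟂ CD ⇒ -1/2x+1/2y-7/2=0] ∩ [|D−(5/2, 19/2)|²=2]]
   so D = (3/2, 17/2)
3. A_x = 2  [[AB ⟂ BC ⇒ 1/2x-1/2y+3=0] ∩ [|A−(3, 9)|²=2]]
4. A_y = 8  [[AB ⟂ BC ⇒ 1/2x-1/2y+3=0] ∩ [|A−(3, 9)|²=2]]
   so A = (2, 8)

D = (3/2, 17/2)
A = (2, 8)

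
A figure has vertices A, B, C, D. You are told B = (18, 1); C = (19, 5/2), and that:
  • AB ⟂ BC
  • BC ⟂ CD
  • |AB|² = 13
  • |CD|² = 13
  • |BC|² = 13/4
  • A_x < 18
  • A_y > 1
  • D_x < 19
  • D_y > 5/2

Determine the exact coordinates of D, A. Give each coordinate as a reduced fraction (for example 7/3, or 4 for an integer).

D = (16, 9/2)
A = (15, 3)

1. D_x = 16  [[BC ⟂ CD ⇒ 1x+3/2y-91/4=0] ∩ [|D−(19, 5/2)|²=13]]
2. D_y = 9/2  [[BC ⟂ CD ⇒ 1x+3/2y-91/4=0] ∩ [|D−(19, 5/2)|²=13]]
   so D = (16, 9/2)
3. A_x = 15  [[AB ⟂ BC ⇒ -1x-3/2y+39/2=0] ∩ [|A−(18, 1)|²=13]]
4. A_y = 3  [[AB ⟂ BC ⇒ -1x-3/2y+39/2=0] ∩ [|A−(18, 1)|²=13]]
   so A = (15, 3)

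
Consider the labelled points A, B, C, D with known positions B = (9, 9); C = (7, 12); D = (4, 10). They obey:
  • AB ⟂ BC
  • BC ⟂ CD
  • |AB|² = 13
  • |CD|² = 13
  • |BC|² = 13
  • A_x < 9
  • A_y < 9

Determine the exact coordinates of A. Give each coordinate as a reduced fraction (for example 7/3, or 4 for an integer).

A = (6, 7)

1. A_x = 6  [[AB ⟂ BC ⇒ 2x-3y+9=0] ∩ [|A−(9, 9)|²=13]]
2. A_y = 7  [[AB ⟂ BC ⇒ 2x-3y+9=0] ∩ [|A−(9, 9)|²=13]]
   so A = (6, 7)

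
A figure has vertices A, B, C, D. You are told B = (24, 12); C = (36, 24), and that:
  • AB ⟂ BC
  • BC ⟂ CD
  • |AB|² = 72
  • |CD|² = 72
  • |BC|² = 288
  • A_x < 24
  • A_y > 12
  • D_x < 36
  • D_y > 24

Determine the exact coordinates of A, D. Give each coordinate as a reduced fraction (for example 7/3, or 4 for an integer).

1. A_x = 18  [[AB ⟂ BC ⇒ -12x-12y+432=0] ∩ [|A−(24, 12)|²=72]]
2. A_y = 18  [[AB ⟂ BC ⇒ -12x-12y+432=0] ∩ [|A−(24, 12)|²=72]]
   so A = (18, 18)
3. D_x = 30  [[BC ⟂ CD ⇒ 12x+12y-720=0] ∩ [|D−(36, 24)|²=72]]
4. D_y = 30  [[BC ⟂ CD ⇒ 12x+12y-720=0] ∩ [|D−(36, 24)|²=72]]
   so D = (30, 30)

A = (18, 18)
D = (30, 30)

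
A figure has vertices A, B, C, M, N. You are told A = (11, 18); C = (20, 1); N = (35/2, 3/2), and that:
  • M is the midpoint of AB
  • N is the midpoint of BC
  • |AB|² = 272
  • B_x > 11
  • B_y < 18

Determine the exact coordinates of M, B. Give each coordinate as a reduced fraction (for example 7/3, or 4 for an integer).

M = (13, 10)
B = (15, 2)

1. B_x = 15  [B = 2·N−C = 2·(35/2, 3/2)−(20, 1)]
2. B_y = 2  [B = 2·N−C = 2·(35/2, 3/2)−(20, 1)]
   so B = (15, 2)
3. M_x = 13  [2·M = A+B = (11, 18)+(15, 2)]
4. M_y = 10  [2·M = A+B = (11, 18)+(15, 2)]
   so M = (13, 10)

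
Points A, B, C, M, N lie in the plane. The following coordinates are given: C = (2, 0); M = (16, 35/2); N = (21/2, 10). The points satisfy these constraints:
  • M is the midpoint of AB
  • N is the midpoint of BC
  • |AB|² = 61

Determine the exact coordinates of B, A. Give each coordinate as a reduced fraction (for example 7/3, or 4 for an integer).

1. B_x = 19  [B = 2·N−C = 2·(21/2, 10)−(2, 0)]
2. B_y = 20  [B = 2·N−C = 2·(21/2, 10)−(2, 0)]
   so B = (19, 20)
3. A_x = 13  [A = 2·M−B = 2·(16, 35/2)−(19, 20)]
4. A_y = 15  [A = 2·M−B = 2·(16, 35/2)−(19, 20)]
   so A = (13, 15)

B = (19, 20)
A = (13, 15)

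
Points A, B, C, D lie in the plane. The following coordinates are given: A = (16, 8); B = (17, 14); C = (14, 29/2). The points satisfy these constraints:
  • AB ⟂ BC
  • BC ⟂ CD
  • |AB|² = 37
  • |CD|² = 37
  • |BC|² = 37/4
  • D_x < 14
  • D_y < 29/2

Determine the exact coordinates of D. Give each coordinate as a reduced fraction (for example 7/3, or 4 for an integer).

1. D_x = 13  [[BC ⟂ CD ⇒ -3x+1/2y+139/4=0] ∩ [|D−(14, 29/2)|²=37]]
2. D_y = 17/2  [[BC ⟂ CD ⇒ -3x+1/2y+139/4=0] ∩ [|D−(14, 29/2)|²=37]]
   so D = (13, 17/2)

D = (13, 17/2)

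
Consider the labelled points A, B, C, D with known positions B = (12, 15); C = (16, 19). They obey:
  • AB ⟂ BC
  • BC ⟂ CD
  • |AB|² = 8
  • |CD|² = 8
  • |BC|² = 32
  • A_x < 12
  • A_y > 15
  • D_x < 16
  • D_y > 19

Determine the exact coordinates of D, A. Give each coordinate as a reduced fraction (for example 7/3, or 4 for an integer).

D = (14, 21)
A = (10, 17)

1. D_x = 14  [[BC ⟂ CD ⇒ 4x+4y-140=0] ∩ [|D−(16, 19)|²=8]]
2. D_y = 21  [[BC ⟂ CD ⇒ 4x+4y-140=0] ∩ [|D−(16, 19)|²=8]]
   so D = (14, 21)
3. A_x = 10  [[AB ⟂ BC ⇒ -4x-4y+108=0] ∩ [|A−(12, 15)|²=8]]
4. A_y = 17  [[AB ⟂ BC ⇒ -4x-4y+108=0] ∩ [|A−(12, 15)|²=8]]
   so A = (10, 17)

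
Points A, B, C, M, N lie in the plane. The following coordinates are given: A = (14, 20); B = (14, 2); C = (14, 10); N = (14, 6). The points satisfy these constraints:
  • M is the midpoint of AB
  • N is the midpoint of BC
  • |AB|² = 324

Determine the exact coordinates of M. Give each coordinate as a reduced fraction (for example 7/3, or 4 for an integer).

M = (14, 11)

1. M_x = 14  [2·M = A+B = (14, 20)+(14, 2)]
2. M_y = 11  [2·M = A+B = (14, 20)+(14, 2)]
   so M = (14, 11)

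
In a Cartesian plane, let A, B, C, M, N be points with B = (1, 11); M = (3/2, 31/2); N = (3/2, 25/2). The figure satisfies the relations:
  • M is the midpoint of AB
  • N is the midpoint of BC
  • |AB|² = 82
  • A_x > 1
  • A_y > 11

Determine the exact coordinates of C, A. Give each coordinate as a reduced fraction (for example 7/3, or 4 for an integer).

1. A_x = 2  [A = 2·M−B = 2·(3/2, 31/2)−(1, 11)]
2. A_y = 20  [A = 2·M−B = 2·(3/2, 31/2)−(1, 11)]
   so A = (2, 20)
3. C_x = 2  [C = 2·N−B = 2·(3/2, 25/2)−(1, 11)]
4. C_y = 14  [C = 2·N−B = 2·(3/2, 25/2)−(1, 11)]
   so C = (2, 14)

C = (2, 14)
A = (2, 20)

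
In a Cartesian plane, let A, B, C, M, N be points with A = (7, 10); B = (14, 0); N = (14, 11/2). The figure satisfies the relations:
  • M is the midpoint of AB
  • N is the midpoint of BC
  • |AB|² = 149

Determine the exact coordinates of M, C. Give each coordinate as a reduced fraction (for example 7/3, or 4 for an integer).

1. M_x = 21/2  [2·M = A+B = (7, 10)+(14, 0)]
2. M_y = 5  [2·M = A+B = (7, 10)+(14, 0)]
   so M = (21/2, 5)
3. C_x = 14  [C = 2·N−B = 2·(14, 11/2)−(14, 0)]
4. C_y = 11  [C = 2·N−B = 2·(14, 11/2)−(14, 0)]
   so C = (14, 11)

M = (21/2, 5)
C = (14, 11)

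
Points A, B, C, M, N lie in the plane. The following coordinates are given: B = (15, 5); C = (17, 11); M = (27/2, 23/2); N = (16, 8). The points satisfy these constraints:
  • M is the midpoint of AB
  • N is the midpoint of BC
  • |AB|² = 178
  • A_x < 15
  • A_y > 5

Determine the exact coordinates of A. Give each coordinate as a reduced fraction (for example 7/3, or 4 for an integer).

A = (12, 18)

1. A_x = 12  [A = 2·M−B = 2·(27/2, 23/2)−(15, 5)]
2. A_y = 18  [A = 2·M−B = 2·(27/2, 23/2)−(15, 5)]
   so A = (12, 18)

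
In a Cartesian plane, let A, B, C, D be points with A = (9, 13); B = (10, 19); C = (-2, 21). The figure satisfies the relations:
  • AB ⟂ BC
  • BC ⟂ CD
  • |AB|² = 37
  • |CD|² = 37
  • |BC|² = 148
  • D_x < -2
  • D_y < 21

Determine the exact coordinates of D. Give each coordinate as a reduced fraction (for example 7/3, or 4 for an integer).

1. D_x = -3  [[BC ⟂ CD ⇒ -12x+2y-66=0] ∩ [|D−(-2, 21)|²=37]]
2. D_y = 15  [[BC ⟂ CD ⇒ -12x+2y-66=0] ∩ [|D−(-2, 21)|²=37]]
   so D = (-3, 15)

D = (-3, 15)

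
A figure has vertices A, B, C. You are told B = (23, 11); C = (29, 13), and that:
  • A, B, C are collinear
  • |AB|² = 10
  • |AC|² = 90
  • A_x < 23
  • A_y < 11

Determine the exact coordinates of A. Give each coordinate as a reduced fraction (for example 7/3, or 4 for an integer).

1. A_x = 20  [[A, B, C are collinear ⇒ -2x+6y-20=0] ∩ [|A−(23, 11)|²=10]]
2. A_y = 10  [[A, B, C are collinear ⇒ -2x+6y-20=0] ∩ [|A−(23, 11)|²=10]]
   so A = (20, 10)

A = (20, 10)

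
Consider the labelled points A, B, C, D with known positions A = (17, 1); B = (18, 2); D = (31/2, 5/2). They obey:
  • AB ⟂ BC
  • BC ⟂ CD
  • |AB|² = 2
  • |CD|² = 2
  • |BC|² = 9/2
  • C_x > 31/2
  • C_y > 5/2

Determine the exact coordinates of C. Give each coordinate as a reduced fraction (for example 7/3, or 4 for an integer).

C = (33/2, 7/2)

1. C_x = 33/2  [[AB ⟂ BC ⇒ 1x+1y-20=0] ∩ [|C−(31/2, 5/2)|²=2]]
2. C_y = 7/2  [[AB ⟂ BC ⇒ 1x+1y-20=0] ∩ [|C−(31/2, 5/2)|²=2]]
   so C = (33/2, 7/2)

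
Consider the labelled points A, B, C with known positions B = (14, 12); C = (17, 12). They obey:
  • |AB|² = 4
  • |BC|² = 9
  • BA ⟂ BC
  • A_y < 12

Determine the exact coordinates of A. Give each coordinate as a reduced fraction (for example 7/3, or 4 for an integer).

A = (14, 10)

1. A_x = 14  [[BA ⟂ BC ⇒ 3x-42=0] ∩ [|A−(14, 12)|²=4]]
2. A_y = 10  [[BA ⟂ BC ⇒ 3x-42=0] ∩ [|A−(14, 12)|²=4]]
   so A = (14, 10)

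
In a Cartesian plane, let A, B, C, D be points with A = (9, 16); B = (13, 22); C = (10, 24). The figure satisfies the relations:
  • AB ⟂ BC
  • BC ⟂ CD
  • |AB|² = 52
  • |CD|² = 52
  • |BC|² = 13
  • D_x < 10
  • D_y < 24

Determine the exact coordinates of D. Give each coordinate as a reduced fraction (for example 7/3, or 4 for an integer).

1. D_x = 6  [[BC ⟂ CD ⇒ -3x+2y-18=0] ∩ [|D−(10, 24)|²=52]]
2. D_y = 18  [[BC ⟂ CD ⇒ -3x+2y-18=0] ∩ [|D−(10, 24)|²=52]]
   so D = (6, 18)

D = (6, 18)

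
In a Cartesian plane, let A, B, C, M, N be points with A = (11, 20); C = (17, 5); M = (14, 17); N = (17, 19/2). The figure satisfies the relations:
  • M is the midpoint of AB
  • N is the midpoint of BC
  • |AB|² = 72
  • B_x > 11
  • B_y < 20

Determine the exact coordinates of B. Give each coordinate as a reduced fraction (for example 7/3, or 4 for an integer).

1. B_x = 17  [B = 2·M−A = 2·(14, 17)−(11, 20)]
2. B_y = 14  [B = 2·M−A = 2·(14, 17)−(11, 20)]
   so B = (17, 14)

B = (17, 14)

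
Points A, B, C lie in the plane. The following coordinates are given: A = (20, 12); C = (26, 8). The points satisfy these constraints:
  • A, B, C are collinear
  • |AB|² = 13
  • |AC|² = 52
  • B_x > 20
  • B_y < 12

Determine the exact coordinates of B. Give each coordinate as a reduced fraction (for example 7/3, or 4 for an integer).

1. B_x = 23  [[A, B, C are collinear ⇒ -4x-6y+152=0] ∩ [|B−(20, 12)|²=13]]
2. B_y = 10  [[A, B, C are collinear ⇒ -4x-6y+152=0] ∩ [|B−(20, 12)|²=13]]
   so B = (23, 10)

B = (23, 10)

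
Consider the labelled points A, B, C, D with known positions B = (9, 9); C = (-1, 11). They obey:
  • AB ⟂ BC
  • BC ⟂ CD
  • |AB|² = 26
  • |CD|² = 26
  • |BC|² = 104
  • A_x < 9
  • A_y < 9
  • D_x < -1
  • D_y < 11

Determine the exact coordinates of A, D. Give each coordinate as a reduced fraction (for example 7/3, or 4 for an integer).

1. A_x = 8  [[AB ⟂ BC ⇒ 10x-2y-72=0] ∩ [|A−(9, 9)|²=26]]
2. A_y = 4  [[AB ⟂ BC ⇒ 10x-2y-72=0] ∩ [|A−(9, 9)|²=26]]
   so A = (8, 4)
3. D_x = -2  [[BC ⟂ CD ⇒ -10x+2y-32=0] ∩ [|D−(-1, 11)|²=26]]
4. D_y = 6  [[BC ⟂ CD ⇒ -10x+2y-32=0] ∩ [|D−(-1, 11)|²=26]]
   so D = (-2, 6)

A = (8, 4)
D = (-2, 6)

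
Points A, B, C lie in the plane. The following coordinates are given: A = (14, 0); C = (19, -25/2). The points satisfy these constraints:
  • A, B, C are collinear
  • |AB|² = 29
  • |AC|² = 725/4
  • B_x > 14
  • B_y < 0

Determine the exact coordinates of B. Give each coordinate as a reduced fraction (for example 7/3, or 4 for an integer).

1. B_x = 16  [[A, B, C are collinear ⇒ -25/2x-5y+175=0] ∩ [|B−(14, 0)|²=29]]
2. B_y = -5  [[A, B, C are collinear ⇒ -25/2x-5y+175=0] ∩ [|B−(14, 0)|²=29]]
   so B = (16, -5)

B = (16, -5)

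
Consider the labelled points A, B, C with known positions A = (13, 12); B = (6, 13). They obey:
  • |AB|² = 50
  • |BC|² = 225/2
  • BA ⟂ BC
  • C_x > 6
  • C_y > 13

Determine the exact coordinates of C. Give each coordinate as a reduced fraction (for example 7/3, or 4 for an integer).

C = (15/2, 47/2)

1. C_x = 15/2  [[BA ⟂ BC ⇒ 7x-1y-29=0] ∩ [|C−(6, 13)|²=225/2]]
2. C_y = 47/2  [[BA ⟂ BC ⇒ 7x-1y-29=0] ∩ [|C−(6, 13)|²=225/2]]
   so C = (15/2, 47/2)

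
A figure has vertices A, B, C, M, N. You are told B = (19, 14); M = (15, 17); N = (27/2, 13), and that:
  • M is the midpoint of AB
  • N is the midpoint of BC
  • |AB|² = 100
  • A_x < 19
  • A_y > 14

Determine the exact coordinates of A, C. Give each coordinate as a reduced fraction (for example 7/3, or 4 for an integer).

1. A_x = 11  [A = 2·M−B = 2·(15, 17)−(19, 14)]
2. A_y = 20  [A = 2·M−B = 2·(15, 17)−(19, 14)]
   so A = (11, 20)
3. C_x = 8  [C = 2·N−B = 2·(27/2, 13)−(19, 14)]
4. C_y = 12  [C = 2·N−B = 2·(27/2, 13)−(19, 14)]
   so C = (8, 12)

A = (11, 20)
C = (8, 12)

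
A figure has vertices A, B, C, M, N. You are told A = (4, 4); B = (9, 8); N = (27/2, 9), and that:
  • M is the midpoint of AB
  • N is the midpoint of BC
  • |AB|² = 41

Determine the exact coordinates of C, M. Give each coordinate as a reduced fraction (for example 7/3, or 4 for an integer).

C = (18, 10)
M = (13/2, 6)

1. M_x = 13/2  [2·M = A+B = (4, 4)+(9, 8)]
2. M_y = 6  [2·M = A+B = (4, 4)+(9, 8)]
   so M = (13/2, 6)
3. C_x = 18  [C = 2·N−B = 2·(27/2, 9)−(9, 8)]
4. C_y = 10  [C = 2·N−B = 2·(27/2, 9)−(9, 8)]
   so C = (18, 10)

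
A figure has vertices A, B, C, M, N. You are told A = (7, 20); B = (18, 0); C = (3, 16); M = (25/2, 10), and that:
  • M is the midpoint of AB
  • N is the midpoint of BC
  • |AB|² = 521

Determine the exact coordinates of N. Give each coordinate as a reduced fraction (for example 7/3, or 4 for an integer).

N = (21/2, 8)

1. N_x = 21/2  [2·N = B+C = (18, 0)+(3, 16)]
2. N_y = 8  [2·N = B+C = (18, 0)+(3, 16)]
   so N = (21/2, 8)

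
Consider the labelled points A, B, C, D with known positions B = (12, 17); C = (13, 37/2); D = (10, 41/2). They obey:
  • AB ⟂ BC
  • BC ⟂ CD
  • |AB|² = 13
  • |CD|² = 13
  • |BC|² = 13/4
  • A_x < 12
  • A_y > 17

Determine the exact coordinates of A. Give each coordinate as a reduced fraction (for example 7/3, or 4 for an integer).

1. A_x = 9  [[AB ⟂ BC ⇒ -1x-3/2y+75/2=0] ∩ [|A−(12, 17)|²=13]]
2. A_y = 19  [[AB ⟂ BC ⇒ -1x-3/2y+75/2=0] ∩ [|A−(12, 17)|²=13]]
   so A = (9, 19)

A = (9, 19)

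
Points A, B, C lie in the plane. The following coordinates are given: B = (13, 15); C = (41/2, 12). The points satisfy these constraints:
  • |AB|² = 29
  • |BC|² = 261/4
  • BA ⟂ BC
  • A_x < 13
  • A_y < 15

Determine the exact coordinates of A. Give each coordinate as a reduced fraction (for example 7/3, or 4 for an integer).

A = (11, 10)

1. A_x = 11  [[BA ⟂ BC ⇒ 15/2x-3y-105/2=0] ∩ [|A−(13, 15)|²=29]]
2. A_y = 10  [[BA ⟂ BC ⇒ 15/2x-3y-105/2=0] ∩ [|A−(13, 15)|²=29]]
   so A = (11, 10)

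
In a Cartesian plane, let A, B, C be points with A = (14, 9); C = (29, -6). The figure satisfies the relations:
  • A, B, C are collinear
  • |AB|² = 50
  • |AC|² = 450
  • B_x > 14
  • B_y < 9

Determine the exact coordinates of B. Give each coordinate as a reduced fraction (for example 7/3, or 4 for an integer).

B = (19, 4)

1. B_x = 19  [[A, B, C are collinear ⇒ -15x-15y+345=0] ∩ [|B−(14, 9)|²=50]]
2. B_y = 4  [[A, B, C are collinear ⇒ -15x-15y+345=0] ∩ [|B−(14, 9)|²=50]]
   so B = (19, 4)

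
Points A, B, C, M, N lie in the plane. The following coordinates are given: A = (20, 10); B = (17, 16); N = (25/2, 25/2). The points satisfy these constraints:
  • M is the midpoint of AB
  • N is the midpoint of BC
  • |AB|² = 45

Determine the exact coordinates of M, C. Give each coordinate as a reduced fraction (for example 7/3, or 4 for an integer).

M = (37/2, 13)
C = (8, 9)

1. M_x = 37/2  [2·M = A+B = (20, 10)+(17, 16)]
2. M_y = 13  [2·M = A+B = (20, 10)+(17, 16)]
   so M = (37/2, 13)
3. C_x = 8  [C = 2·N−B = 2·(25/2, 25/2)−(17, 16)]
4. C_y = 9  [C = 2·N−B = 2·(25/2, 25/2)−(17, 16)]
   so C = (8, 9)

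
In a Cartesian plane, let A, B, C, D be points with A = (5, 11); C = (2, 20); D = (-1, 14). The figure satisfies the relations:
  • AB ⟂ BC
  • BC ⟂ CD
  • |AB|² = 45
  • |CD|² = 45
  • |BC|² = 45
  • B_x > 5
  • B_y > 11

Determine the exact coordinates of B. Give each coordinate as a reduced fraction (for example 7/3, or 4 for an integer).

B = (8, 17)

1. B_x = 8  [[BC ⟂ CD ⇒ 3x+6y-126=0] ∩ [|B−(5, 11)|²=45]]
2. B_y = 17  [[BC ⟂ CD ⇒ 3x+6y-126=0] ∩ [|B−(5, 11)|²=45]]
   so B = (8, 17)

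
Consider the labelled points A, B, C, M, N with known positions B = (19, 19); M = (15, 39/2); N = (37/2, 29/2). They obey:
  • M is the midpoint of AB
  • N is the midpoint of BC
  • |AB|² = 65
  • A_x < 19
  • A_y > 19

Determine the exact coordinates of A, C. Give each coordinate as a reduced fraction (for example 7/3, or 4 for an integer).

1. A_x = 11  [A = 2·M−B = 2·(15, 39/2)−(19, 19)]
2. A_y = 20  [A = 2·M−B = 2·(15, 39/2)−(19, 19)]
   so A = (11, 20)
3. C_x = 18  [C = 2·N−B = 2·(37/2, 29/2)−(19, 19)]
4. C_y = 10  [C = 2·N−B = 2·(37/2, 29/2)−(19, 19)]
   so C = (18, 10)

A = (11, 20)
C = (18, 10)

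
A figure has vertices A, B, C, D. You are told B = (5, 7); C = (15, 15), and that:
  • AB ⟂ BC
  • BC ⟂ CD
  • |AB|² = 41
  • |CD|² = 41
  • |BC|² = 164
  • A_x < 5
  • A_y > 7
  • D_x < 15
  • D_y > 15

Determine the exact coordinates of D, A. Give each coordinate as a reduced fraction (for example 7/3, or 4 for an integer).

1. D_x = 11  [[BC ⟂ CD ⇒ 10x+8y-270=0] ∩ [|D−(15, 15)|²=41]]
2. D_y = 20  [[BC ⟂ CD ⇒ 10x+8y-270=0] ∩ [|D−(15, 15)|²=41]]
   so D = (11, 20)
3. A_x = 1  [[AB ⟂ BC ⇒ -10x-8y+106=0] ∩ [|A−(5, 7)|²=41]]
4. A_y = 12  [[AB ⟂ BC ⇒ -10x-8y+106=0] ∩ [|A−(5, 7)|²=41]]
   so A = (1, 12)

D = (11, 20)
A = (1, 12)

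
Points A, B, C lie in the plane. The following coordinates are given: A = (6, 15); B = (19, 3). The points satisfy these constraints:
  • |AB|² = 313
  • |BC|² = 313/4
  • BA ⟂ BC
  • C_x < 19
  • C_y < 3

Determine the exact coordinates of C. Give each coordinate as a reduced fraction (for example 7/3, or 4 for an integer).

1. C_x = 13  [[BA ⟂ BC ⇒ -13x+12y+211=0] ∩ [|C−(19, 3)|²=313/4]]
2. C_y = -7/2  [[BA ⟂ BC ⇒ -13x+12y+211=0] ∩ [|C−(19, 3)|²=313/4]]
   so C = (13, -7/2)

C = (13, -7/2)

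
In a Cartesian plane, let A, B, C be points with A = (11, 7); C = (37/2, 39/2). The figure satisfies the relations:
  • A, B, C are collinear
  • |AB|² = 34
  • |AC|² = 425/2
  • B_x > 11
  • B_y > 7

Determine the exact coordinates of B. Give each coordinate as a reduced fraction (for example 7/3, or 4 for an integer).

B = (14, 12)

1. B_x = 14  [[A, B, C are collinear ⇒ 25/2x-15/2y-85=0] ∩ [|B−(11, 7)|²=34]]
2. B_y = 12  [[A, B, C are collinear ⇒ 25/2x-15/2y-85=0] ∩ [|B−(11, 7)|²=34]]
   so B = (14, 12)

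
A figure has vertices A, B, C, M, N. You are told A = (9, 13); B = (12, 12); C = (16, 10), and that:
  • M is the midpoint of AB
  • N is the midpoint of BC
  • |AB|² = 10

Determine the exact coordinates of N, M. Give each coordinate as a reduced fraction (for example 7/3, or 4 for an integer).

N = (14, 11)
M = (21/2, 25/2)

1. M_x = 21/2  [2·M = A+B = (9, 13)+(12, 12)]
2. M_y = 25/2  [2·M = A+B = (9, 13)+(12, 12)]
   so M = (21/2, 25/2)
3. N_x = 14  [2·N = B+C = (12, 12)+(16, 10)]
4. N_y = 11  [2·N = B+C = (12, 12)+(16, 10)]
   so N = (14, 11)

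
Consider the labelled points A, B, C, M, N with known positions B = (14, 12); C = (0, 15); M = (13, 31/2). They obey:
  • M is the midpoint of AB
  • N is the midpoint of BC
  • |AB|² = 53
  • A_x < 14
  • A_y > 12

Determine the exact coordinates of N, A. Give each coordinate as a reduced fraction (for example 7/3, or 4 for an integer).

N = (7, 27/2)
A = (12, 19)

1. A_x = 12  [A = 2·M−B = 2·(13, 31/2)−(14, 12)]
2. A_y = 19  [A = 2·M−B = 2·(13, 31/2)−(14, 12)]
   so A = (12, 19)
3. N_x = 7  [2·N = B+C = (14, 12)+(0, 15)]
4. N_y = 27/2  [2·N = B+C = (14, 12)+(0, 15)]
   so N = (7, 27/2)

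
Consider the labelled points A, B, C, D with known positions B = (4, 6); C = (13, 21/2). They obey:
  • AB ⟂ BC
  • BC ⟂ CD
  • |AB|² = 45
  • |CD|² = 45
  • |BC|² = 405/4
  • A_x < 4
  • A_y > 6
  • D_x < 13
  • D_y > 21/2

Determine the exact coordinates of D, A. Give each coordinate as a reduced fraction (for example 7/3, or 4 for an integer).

1. D_x = 10  [[BC ⟂ CD ⇒ 9x+9/2y-657/4=0] ∩ [|D−(13, 21/2)|²=45]]
2. D_y = 33/2  [[BC ⟂ CD ⇒ 9x+9/2y-657/4=0] ∩ [|D−(13, 21/2)|²=45]]
   so D = (10, 33/2)
3. A_x = 1  [[AB ⟂ BC ⇒ -9x-9/2y+63=0] ∩ [|A−(4, 6)|²=45]]
4. A_y = 12  [[AB ⟂ BC ⇒ -9x-9/2y+63=0] ∩ [|A−(4, 6)|²=45]]
   so A = (1, 12)

D = (10, 33/2)
A = (1, 12)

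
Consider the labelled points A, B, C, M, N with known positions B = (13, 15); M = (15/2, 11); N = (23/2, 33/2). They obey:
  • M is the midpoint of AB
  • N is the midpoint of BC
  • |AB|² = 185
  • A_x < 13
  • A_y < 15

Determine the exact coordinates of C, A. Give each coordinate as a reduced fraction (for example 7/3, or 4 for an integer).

1. A_x = 2  [A = 2·M−B = 2·(15/2, 11)−(13, 15)]
2. A_y = 7  [A = 2·M−B = 2·(15/2, 11)−(13, 15)]
   so A = (2, 7)
3. C_x = 10  [C = 2·N−B = 2·(23/2, 33/2)−(13, 15)]
4. C_y = 18  [C = 2·N−B = 2·(23/2, 33/2)−(13, 15)]
   so C = (10, 18)

C = (10, 18)
A = (2, 7)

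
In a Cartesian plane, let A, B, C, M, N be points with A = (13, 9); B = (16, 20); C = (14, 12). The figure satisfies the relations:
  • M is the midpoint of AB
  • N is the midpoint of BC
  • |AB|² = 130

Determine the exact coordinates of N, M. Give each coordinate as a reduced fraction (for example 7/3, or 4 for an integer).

1. M_x = 29/2  [2·M = A+B = (13, 9)+(16, 20)]
2. M_y = 29/2  [2·M = A+B = (13, 9)+(16, 20)]
   so M = (29/2, 29/2)
3. N_x = 15  [2·N = B+C = (16, 20)+(14, 12)]
4. N_y = 16  [2·N = B+C = (16, 20)+(14, 12)]
   so N = (15, 16)

N = (15, 16)
M = (29/2, 29/2)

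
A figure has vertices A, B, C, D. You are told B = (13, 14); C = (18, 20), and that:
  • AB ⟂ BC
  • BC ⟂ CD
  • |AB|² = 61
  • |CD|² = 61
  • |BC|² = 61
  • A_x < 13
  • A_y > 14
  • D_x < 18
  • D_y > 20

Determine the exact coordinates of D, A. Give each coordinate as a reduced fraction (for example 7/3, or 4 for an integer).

D = (12, 25)
A = (7, 19)

1. D_x = 12  [[BC ⟂ CD ⇒ 5x+6y-210=0] ∩ [|D−(18, 20)|²=61]]
2. D_y = 25  [[BC ⟂ CD ⇒ 5x+6y-210=0] ∩ [|D−(18, 20)|²=61]]
   so D = (12, 25)
3. A_x = 7  [[AB ⟂ BC ⇒ -5x-6y+149=0] ∩ [|A−(13, 14)|²=61]]
4. A_y = 19  [[AB ⟂ BC ⇒ -5x-6y+149=0] ∩ [|A−(13, 14)|²=61]]
   so A = (7, 19)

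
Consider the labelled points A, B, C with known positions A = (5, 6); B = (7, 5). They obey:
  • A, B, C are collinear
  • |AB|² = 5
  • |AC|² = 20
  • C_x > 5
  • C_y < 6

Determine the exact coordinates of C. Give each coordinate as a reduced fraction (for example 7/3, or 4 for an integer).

C = (9, 4)

1. C_x = 9  [[A, B, C are collinear ⇒ 1x+2y-17=0] ∩ [|C−(5, 6)|²=20]]
2. C_y = 4  [[A, B, C are collinear ⇒ 1x+2y-17=0] ∩ [|C−(5, 6)|²=20]]
   so C = (9, 4)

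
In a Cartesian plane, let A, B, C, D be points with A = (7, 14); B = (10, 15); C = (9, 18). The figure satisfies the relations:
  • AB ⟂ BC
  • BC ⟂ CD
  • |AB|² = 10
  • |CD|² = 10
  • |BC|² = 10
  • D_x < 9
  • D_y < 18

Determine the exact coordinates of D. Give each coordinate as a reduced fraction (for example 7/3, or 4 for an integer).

D = (6, 17)

1. D_x = 6  [[BC ⟂ CD ⇒ -1x+3y-45=0] ∩ [|D−(9, 18)|²=10]]
2. D_y = 17  [[BC ⟂ CD ⇒ -1x+3y-45=0] ∩ [|D−(9, 18)|²=10]]
   so D = (6, 17)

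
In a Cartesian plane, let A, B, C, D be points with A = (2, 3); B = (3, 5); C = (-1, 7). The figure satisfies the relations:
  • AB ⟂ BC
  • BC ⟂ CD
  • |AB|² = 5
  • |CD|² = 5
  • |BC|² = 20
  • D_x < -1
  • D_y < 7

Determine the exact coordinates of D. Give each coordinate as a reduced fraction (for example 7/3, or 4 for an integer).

D = (-2, 5)

1. D_x = -2  [[BC ⟂ CD ⇒ -4x+2y-18=0] ∩ [|D−(-1, 7)|²=5]]
2. D_y = 5  [[BC ⟂ CD ⇒ -4x+2y-18=0] ∩ [|D−(-1, 7)|²=5]]
   so D = (-2, 5)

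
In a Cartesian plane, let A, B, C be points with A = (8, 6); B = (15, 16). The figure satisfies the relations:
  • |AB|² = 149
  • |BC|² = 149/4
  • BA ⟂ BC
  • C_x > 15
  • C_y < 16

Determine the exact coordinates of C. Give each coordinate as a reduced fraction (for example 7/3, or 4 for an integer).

1. C_x = 20  [[BA ⟂ BC ⇒ -7x-10y+265=0] ∩ [|C−(15, 16)|²=149/4]]
2. C_y = 25/2  [[BA ⟂ BC ⇒ -7x-10y+265=0] ∩ [|C−(15, 16)|²=149/4]]
   so C = (20, 25/2)

C = (20, 25/2)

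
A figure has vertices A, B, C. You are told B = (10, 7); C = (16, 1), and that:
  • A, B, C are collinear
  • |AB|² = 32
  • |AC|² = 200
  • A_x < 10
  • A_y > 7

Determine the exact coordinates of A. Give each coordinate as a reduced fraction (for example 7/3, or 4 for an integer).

1. A_x = 6  [[A, B, C are collinear ⇒ 6x+6y-102=0] ∩ [|A−(10, 7)|²=32]]
2. A_y = 11  [[A, B, C are collinear ⇒ 6x+6y-102=0] ∩ [|A−(10, 7)|²=32]]
   so A = (6, 11)

A = (6, 11)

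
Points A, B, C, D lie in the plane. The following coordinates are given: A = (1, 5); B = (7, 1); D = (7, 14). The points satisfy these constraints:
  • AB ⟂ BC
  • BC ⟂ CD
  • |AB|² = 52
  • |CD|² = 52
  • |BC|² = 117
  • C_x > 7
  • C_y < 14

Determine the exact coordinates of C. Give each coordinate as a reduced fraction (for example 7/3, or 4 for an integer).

1. C_x = 13  [[AB ⟂ BC ⇒ 6x-4y-38=0] ∩ [|C−(7, 14)|²=52]]
2. C_y = 10  [[AB ⟂ BC ⇒ 6x-4y-38=0] ∩ [|C−(7, 14)|²=52]]
   so C = (13, 10)

C = (13, 10)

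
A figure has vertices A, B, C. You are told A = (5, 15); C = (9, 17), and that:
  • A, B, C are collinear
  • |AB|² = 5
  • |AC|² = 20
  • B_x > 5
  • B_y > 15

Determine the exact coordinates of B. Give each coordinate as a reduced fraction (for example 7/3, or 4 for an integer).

B = (7, 16)

1. B_x = 7  [[A, B, C are collinear ⇒ 2x-4y+50=0] ∩ [|B−(5, 15)|²=5]]
2. B_y = 16  [[A, B, C are collinear ⇒ 2x-4y+50=0] ∩ [|B−(5, 15)|²=5]]
   so B = (7, 16)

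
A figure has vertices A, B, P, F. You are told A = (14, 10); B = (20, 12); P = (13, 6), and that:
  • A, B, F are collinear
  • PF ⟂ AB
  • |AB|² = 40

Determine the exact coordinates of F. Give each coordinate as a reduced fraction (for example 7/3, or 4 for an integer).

F = (119/10, 93/10)

1. F_x = 119/10  [[A, B, F are collinear ⇒ -2x+6y-32=0] ∩ [PF ⟂ AB ⇒ 6x+2y-90=0]]
2. F_y = 93/10  [[A, B, F are collinear ⇒ -2x+6y-32=0] ∩ [PF ⟂ AB ⇒ 6x+2y-90=0]]
   so F = (119/10, 93/10)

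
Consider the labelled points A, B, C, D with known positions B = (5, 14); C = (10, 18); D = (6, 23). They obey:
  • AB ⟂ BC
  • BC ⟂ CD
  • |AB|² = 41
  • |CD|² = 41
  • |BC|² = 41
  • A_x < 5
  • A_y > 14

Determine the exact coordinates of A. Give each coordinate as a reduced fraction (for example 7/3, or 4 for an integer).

A = (1, 19)

1. A_x = 1  [[AB ⟂ BC ⇒ -5x-4y+81=0] ∩ [|A−(5, 14)|²=41]]
2. A_y = 19  [[AB ⟂ BC ⇒ -5x-4y+81=0] ∩ [|A−(5, 14)|²=41]]
   so A = (1, 19)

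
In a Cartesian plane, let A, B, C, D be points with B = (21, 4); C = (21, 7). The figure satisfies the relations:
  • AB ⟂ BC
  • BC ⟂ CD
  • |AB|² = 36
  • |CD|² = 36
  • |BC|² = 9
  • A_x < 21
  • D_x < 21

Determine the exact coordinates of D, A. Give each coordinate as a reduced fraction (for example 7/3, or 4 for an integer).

1. D_x = 15  [[BC ⟂ CD ⇒ 3y-21=0] ∩ [|D−(21, 7)|²=36]]
2. D_y = 7  [[BC ⟂ CD ⇒ 3y-21=0] ∩ [|D−(21, 7)|²=36]]
   so D = (15, 7)
3. A_x = 15  [[AB ⟂ BC ⇒ -3y+12=0] ∩ [|A−(21, 4)|²=36]]
4. A_y = 4  [[AB ⟂ BC ⇒ -3y+12=0] ∩ [|A−(21, 4)|²=36]]
   so A = (15, 4)

D = (15, 7)
A = (15, 4)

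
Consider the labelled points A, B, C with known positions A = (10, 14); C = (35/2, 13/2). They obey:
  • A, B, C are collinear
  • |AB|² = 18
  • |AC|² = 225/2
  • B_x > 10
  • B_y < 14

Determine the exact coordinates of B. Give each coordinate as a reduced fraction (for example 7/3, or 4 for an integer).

B = (13, 11)

1. B_x = 13  [[A, B, C are collinear ⇒ -15/2x-15/2y+180=0] ∩ [|B−(10, 14)|²=18]]
2. B_y = 11  [[A, B, C are collinear ⇒ -15/2x-15/2y+180=0] ∩ [|B−(10, 14)|²=18]]
   so B = (13, 11)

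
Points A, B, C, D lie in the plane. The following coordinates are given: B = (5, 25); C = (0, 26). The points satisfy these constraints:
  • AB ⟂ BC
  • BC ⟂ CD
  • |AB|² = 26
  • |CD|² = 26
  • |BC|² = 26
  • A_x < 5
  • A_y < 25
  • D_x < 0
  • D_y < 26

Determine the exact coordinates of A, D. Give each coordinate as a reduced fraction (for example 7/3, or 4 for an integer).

1. A_x = 4  [[AB ⟂ BC ⇒ 5x-1y=0] ∩ [|A−(5, 25)|²=26]]
2. A_y = 20  [[AB ⟂ BC ⇒ 5x-1y=0] ∩ [|A−(5, 25)|²=26]]
   so A = (4, 20)
3. D_x = -1  [[BC ⟂ CD ⇒ -5x+1y-26=0] ∩ [|D−(0, 26)|²=26]]
4. D_y = 21  [[BC ⟂ CD ⇒ -5x+1y-26=0] ∩ [|D−(0, 26)|²=26]]
   so D = (-1, 21)

A = (4, 20)
D = (-1, 21)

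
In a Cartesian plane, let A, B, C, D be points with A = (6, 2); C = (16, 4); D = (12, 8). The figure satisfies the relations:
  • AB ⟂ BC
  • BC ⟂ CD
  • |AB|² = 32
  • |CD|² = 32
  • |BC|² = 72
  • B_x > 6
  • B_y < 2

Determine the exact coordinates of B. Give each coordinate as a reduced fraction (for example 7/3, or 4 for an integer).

B = (10, -2)

1. B_x = 10  [[BC ⟂ CD ⇒ 4x-4y-48=0] ∩ [|B−(6, 2)|²=32]]
2. B_y = -2  [[BC ⟂ CD ⇒ 4x-4y-48=0] ∩ [|B−(6, 2)|²=32]]
   so B = (10, -2)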